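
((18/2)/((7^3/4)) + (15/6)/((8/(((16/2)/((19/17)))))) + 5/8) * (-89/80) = -13766253/4170880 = -3.30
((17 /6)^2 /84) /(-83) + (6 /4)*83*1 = 31248215 /250992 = 124.50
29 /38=0.76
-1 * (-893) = 893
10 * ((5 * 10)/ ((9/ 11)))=5500/ 9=611.11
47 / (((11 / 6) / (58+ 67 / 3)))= 22654 / 11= 2059.45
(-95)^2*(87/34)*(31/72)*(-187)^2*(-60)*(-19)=1585494717125/4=396373679281.25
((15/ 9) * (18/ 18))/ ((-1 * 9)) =-5/ 27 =-0.19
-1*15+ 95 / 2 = 65 / 2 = 32.50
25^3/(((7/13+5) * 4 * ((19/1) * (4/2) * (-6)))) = -203125/65664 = -3.09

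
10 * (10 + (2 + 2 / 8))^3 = 588245 / 32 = 18382.66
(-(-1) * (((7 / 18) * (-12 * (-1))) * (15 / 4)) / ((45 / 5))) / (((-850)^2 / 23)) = 161 / 2601000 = 0.00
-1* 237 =-237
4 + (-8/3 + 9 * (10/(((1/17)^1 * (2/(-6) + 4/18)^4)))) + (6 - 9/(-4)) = 120460075/12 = 10038339.58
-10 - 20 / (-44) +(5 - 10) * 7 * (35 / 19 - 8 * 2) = 101570 / 209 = 485.98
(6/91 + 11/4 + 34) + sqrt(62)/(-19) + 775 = 811.40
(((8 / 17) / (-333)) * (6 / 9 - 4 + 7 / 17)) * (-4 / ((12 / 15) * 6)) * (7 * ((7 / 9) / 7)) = -20860 / 7795197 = -0.00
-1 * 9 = -9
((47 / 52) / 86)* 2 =47 / 2236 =0.02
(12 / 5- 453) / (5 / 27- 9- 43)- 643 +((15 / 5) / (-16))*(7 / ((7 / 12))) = -17810771 / 27980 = -636.55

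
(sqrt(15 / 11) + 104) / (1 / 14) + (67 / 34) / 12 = 14 * sqrt(165) / 11 + 594115 / 408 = 1472.51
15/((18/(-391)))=-1955/6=-325.83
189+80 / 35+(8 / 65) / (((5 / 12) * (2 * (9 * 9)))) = 11749837 / 61425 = 191.29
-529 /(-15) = 35.27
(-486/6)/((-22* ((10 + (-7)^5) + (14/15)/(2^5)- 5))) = -9720/44357203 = -0.00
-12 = -12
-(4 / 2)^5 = -32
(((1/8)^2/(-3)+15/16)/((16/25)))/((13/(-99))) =-147675/13312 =-11.09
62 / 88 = 31 / 44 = 0.70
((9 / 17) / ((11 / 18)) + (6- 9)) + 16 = 2593 / 187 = 13.87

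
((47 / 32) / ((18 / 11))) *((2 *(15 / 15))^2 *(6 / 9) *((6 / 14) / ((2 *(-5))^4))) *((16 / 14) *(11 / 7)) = 5687 / 30870000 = 0.00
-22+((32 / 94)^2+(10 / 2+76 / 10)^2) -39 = 5405196 / 55225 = 97.88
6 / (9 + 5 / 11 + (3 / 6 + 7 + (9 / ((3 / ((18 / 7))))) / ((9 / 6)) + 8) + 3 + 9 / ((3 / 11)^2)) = 924 / 23731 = 0.04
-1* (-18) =18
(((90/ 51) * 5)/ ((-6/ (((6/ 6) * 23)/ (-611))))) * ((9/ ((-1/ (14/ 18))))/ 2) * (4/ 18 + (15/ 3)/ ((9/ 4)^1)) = -44275/ 93483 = -0.47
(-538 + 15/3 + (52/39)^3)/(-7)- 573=-93970/189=-497.20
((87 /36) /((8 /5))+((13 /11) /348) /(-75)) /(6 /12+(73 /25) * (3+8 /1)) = 3469021 /74921616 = 0.05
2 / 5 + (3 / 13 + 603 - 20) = 37936 / 65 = 583.63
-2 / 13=-0.15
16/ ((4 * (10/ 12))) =24/ 5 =4.80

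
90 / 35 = 18 / 7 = 2.57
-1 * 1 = -1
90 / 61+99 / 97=14769 / 5917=2.50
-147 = -147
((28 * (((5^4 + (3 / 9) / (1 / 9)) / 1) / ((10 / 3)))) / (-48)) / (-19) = 1099 / 190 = 5.78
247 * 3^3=6669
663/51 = 13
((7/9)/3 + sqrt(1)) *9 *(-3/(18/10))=-170/9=-18.89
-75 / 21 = -25 / 7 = -3.57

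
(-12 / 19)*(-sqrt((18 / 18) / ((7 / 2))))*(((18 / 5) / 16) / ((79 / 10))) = 27*sqrt(14) / 10507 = 0.01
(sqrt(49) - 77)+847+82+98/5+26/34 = 74746/85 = 879.36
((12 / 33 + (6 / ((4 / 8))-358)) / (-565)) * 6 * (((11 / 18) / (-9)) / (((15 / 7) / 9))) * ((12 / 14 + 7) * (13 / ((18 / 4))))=-23.76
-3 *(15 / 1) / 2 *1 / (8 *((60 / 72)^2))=-81 / 20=-4.05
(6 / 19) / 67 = 6 / 1273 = 0.00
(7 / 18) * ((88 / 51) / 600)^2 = 847 / 263351250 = 0.00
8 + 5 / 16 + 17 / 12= 467 / 48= 9.73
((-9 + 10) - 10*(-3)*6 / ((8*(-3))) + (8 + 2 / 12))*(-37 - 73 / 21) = -4250 / 63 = -67.46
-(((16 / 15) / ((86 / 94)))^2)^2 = -319794774016 / 173076800625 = -1.85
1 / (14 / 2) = 1 / 7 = 0.14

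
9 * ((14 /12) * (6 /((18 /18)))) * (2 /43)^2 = 252 /1849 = 0.14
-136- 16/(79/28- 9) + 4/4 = -22907/173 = -132.41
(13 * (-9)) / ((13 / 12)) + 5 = -103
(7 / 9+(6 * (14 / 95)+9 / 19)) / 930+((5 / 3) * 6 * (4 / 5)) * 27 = 85877113 / 397575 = 216.00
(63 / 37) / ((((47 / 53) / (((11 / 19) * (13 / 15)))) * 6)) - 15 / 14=-1053352 / 1156435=-0.91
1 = 1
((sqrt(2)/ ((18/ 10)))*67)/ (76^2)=335*sqrt(2)/ 51984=0.01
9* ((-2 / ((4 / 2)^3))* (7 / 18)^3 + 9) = 209609 / 2592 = 80.87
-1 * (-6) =6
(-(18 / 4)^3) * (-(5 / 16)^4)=455625 / 524288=0.87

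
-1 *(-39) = 39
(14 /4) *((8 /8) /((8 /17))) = 119 /16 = 7.44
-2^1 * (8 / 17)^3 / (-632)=128 / 388127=0.00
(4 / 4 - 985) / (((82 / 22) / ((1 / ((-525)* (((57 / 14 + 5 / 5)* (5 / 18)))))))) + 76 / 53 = 842404 / 470375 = 1.79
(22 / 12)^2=121 / 36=3.36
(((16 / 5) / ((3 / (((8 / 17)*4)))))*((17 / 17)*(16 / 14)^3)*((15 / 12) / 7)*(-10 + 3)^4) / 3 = 65536 / 153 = 428.34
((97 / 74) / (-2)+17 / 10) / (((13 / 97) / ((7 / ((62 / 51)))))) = 26768217 / 596440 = 44.88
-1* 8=-8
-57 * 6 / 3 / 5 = -114 / 5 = -22.80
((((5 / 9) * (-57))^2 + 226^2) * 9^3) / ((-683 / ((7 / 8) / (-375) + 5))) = -189738558999 / 683000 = -277801.70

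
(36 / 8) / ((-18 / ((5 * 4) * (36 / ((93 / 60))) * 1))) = -3600 / 31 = -116.13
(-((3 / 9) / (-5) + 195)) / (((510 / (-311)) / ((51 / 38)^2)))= 3864797 / 18050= 214.12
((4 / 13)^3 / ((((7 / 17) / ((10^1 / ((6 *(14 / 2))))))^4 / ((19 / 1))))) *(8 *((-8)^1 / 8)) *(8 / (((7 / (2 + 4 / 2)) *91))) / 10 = -1624984576000 / 653489822521809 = -0.00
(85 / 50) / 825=17 / 8250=0.00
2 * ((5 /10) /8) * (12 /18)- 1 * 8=-95 /12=-7.92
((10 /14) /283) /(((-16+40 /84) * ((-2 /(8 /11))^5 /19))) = 0.00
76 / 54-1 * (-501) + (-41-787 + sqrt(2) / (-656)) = -325.59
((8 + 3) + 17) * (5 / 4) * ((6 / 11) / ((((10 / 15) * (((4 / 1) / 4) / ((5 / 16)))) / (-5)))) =-7875 / 176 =-44.74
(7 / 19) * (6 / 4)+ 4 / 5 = 257 / 190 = 1.35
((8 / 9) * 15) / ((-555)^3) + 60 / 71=6154338932 / 7282635075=0.85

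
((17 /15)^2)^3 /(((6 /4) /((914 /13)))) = 44123476132 /444234375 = 99.32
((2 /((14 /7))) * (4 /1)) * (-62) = -248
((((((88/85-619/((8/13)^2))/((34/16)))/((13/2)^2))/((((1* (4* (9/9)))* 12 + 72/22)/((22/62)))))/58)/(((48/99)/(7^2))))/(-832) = 579555795357/2197735346094080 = 0.00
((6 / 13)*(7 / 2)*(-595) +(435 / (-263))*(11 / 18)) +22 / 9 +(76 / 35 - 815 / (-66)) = -11197631539 / 11846835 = -945.20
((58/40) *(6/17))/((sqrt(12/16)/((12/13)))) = 348 *sqrt(3)/1105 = 0.55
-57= -57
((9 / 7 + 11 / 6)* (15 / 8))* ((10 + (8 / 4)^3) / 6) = 17.54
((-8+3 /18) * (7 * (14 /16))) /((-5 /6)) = 2303 /40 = 57.58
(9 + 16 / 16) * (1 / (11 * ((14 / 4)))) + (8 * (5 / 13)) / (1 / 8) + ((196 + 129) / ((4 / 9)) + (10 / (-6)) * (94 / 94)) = 9062555 / 12012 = 754.46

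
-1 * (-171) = 171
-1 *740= -740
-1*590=-590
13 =13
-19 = -19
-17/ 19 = -0.89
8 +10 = 18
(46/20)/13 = 23/130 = 0.18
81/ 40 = 2.02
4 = 4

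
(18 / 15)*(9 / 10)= 1.08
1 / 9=0.11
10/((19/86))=45.26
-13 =-13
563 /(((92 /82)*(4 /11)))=253913 /184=1379.96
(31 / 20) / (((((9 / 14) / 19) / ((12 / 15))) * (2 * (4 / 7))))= 32.07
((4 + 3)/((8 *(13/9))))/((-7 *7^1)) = -0.01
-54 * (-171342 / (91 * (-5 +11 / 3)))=-6939351 / 91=-76256.60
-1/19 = -0.05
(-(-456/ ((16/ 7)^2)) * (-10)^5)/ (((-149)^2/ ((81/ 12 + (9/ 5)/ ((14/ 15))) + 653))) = -23100853125/ 88804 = -260133.02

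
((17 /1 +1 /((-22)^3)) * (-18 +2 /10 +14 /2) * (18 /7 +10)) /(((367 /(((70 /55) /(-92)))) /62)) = 60603822 /11234971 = 5.39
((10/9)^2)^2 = 10000/6561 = 1.52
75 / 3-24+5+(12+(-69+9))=-42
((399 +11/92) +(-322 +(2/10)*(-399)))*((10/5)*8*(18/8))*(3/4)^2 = -99873/1840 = -54.28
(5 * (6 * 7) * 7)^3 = 3176523000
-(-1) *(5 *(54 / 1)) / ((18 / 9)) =135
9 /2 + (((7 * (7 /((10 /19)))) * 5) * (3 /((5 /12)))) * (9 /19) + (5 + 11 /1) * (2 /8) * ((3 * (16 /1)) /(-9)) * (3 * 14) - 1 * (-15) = 7111 /10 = 711.10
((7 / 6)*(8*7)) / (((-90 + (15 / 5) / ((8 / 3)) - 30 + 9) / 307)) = -481376 / 2637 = -182.55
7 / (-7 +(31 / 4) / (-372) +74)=336 / 3215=0.10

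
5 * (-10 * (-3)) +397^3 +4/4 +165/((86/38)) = 62570996.91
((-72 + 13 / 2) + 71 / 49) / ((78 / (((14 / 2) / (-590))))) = 6277 / 644280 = 0.01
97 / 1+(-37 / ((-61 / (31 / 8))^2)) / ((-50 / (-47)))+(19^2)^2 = 1552911538421 / 11907200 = 130417.86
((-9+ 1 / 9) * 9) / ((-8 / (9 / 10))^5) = 59049 / 40960000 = 0.00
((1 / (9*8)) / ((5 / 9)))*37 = 0.92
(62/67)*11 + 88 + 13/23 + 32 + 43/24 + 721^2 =19230701255/36984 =519973.54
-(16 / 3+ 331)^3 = -1027243729 / 27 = -38046064.04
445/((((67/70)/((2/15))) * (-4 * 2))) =-3115/402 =-7.75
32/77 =0.42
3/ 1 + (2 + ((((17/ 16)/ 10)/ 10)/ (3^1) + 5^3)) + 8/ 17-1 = 10565089/ 81600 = 129.47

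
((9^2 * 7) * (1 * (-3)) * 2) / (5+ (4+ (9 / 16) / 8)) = -16128 / 43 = -375.07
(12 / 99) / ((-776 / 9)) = -0.00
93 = 93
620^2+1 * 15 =384415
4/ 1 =4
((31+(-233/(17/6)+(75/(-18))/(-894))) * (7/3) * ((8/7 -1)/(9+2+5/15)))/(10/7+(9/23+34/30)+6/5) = -752130659/2073128784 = -0.36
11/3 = 3.67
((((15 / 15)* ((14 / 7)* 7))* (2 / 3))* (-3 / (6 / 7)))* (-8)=784 / 3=261.33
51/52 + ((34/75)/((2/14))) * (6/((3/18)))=149787/1300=115.22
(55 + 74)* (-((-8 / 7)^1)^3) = 66048 / 343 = 192.56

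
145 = 145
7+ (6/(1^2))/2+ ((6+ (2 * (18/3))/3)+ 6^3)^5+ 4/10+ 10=589579257396.40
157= 157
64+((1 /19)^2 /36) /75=62380801 /974700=64.00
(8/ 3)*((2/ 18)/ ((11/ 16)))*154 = 1792/ 27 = 66.37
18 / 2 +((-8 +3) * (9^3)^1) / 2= -3627 / 2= -1813.50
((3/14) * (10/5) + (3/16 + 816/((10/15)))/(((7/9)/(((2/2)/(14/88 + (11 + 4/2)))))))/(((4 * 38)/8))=648687/102676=6.32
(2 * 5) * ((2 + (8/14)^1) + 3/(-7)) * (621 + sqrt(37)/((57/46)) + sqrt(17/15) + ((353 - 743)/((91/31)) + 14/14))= 10 * sqrt(255)/7 + 2300 * sqrt(37)/133 + 513600/49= 10609.64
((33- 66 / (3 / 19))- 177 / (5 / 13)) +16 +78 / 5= -4068 / 5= -813.60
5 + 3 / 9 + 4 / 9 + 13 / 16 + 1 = 1093 / 144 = 7.59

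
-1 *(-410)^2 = -168100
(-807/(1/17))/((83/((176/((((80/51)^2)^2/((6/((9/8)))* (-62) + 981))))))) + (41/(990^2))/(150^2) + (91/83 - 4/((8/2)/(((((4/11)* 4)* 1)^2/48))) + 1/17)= -3124738.28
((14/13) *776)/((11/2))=21728/143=151.94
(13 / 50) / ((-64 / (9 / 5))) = -117 / 16000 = -0.01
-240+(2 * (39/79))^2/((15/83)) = -7320876/31205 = -234.61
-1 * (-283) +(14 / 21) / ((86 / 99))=12202 / 43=283.77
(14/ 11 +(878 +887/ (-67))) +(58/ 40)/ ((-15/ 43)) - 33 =183264761/ 221100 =828.88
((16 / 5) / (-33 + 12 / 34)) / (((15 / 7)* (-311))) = 1904 / 12945375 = 0.00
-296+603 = 307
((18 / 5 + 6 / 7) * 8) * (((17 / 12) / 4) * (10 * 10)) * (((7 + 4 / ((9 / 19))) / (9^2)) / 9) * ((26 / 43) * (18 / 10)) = 6389552 / 219429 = 29.12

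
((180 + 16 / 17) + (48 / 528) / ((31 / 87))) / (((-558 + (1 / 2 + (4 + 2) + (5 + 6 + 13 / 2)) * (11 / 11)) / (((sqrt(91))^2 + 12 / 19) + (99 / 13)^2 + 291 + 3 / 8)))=-11899320977875 / 79519721424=-149.64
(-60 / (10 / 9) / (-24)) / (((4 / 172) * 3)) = 129 / 4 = 32.25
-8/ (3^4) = -8/ 81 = -0.10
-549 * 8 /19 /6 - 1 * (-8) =-580 /19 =-30.53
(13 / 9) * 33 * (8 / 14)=572 / 21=27.24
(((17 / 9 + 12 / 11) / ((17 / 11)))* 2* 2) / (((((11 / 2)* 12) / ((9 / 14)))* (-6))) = -295 / 23562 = -0.01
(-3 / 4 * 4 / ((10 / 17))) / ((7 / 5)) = -3.64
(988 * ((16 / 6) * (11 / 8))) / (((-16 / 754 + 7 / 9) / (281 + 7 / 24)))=6915110059 / 5134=1346924.44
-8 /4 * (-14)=28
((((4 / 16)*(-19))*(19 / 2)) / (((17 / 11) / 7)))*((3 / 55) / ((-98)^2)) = -1083 / 932960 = -0.00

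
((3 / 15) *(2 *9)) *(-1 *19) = -68.40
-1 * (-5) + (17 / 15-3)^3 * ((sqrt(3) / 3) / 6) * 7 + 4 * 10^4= 40005-76832 * sqrt(3) / 30375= 40000.62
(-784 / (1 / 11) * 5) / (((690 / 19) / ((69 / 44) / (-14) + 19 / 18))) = -695723 / 621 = -1120.33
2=2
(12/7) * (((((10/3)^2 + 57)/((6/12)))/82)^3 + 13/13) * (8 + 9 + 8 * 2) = 1763707352/5582601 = 315.93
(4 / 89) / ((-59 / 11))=-44 / 5251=-0.01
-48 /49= -0.98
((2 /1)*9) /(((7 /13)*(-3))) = -78 /7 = -11.14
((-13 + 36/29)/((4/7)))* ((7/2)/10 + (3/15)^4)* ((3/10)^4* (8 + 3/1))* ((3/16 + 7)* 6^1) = -27.80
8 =8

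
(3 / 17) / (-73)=-3 / 1241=-0.00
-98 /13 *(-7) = 686 /13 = 52.77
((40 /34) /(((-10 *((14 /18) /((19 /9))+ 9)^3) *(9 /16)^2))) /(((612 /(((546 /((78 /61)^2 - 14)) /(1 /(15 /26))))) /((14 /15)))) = 20009513776 /1138928272438815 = 0.00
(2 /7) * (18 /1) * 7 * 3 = 108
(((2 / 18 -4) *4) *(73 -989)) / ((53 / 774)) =11028640 / 53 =208087.55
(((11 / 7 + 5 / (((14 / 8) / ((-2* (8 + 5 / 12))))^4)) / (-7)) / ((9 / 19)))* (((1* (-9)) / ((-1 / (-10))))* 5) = 7908880808350 / 1361367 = 5809514.12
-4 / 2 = -2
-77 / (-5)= 77 / 5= 15.40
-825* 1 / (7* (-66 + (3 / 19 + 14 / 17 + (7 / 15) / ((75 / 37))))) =1.82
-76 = -76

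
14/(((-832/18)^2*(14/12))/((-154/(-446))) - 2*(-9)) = 18711/9671929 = 0.00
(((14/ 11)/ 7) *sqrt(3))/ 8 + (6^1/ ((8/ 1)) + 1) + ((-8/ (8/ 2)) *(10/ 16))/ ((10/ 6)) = sqrt(3)/ 44 + 1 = 1.04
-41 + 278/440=-8881/220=-40.37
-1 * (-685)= 685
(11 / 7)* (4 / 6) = 22 / 21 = 1.05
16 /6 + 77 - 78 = 5 /3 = 1.67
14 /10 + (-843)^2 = 3553252 /5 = 710650.40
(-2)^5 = -32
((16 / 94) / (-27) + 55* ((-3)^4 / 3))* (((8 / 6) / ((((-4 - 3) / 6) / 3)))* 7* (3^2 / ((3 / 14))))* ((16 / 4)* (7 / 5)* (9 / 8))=-2216121432 / 235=-9430303.97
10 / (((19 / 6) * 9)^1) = 20 / 57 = 0.35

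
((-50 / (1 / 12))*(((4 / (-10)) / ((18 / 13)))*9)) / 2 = 780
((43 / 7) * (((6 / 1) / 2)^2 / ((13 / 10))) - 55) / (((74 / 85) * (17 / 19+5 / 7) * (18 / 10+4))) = -9165125 / 5970172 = -1.54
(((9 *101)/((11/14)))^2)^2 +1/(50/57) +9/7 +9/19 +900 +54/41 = 7151105378546641012461/3991868650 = 1791418006338.12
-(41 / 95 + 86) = -8211 / 95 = -86.43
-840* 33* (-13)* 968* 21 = 7325398080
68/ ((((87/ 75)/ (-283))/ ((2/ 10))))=-96220/ 29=-3317.93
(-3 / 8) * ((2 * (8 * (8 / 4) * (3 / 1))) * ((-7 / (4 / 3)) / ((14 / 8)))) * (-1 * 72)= -7776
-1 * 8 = -8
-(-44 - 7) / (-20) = -51 / 20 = -2.55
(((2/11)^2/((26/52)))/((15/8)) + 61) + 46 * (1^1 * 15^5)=63400329529/1815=34931311.04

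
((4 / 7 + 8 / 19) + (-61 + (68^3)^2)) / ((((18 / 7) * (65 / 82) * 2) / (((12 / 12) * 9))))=539124382421451 / 2470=218268980737.43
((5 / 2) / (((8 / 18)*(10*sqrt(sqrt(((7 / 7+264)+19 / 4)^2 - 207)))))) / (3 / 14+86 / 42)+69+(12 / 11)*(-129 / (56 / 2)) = 27*1160929^(3 / 4) / 63021860+4926 / 77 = 63.99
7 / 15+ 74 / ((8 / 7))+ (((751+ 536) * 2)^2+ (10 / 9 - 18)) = 1192594379 / 180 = 6625524.33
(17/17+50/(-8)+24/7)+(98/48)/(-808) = -247591/135744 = -1.82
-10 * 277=-2770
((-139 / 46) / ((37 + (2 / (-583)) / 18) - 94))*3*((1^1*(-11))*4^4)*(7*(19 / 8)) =-6402085074 / 859855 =-7445.54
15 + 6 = 21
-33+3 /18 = -197 /6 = -32.83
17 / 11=1.55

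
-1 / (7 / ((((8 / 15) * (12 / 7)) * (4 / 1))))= -128 / 245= -0.52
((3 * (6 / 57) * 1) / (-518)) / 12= -1 / 19684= -0.00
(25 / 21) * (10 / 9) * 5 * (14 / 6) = 15.43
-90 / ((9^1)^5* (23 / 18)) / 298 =-10 / 2498283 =-0.00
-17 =-17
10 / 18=5 / 9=0.56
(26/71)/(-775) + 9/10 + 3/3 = 209043/110050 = 1.90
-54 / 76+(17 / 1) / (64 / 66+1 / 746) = 15257793 / 908390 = 16.80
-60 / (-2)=30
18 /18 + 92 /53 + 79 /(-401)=2.54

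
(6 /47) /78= 1 /611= 0.00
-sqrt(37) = -6.08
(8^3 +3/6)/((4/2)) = 1025/4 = 256.25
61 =61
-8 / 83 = -0.10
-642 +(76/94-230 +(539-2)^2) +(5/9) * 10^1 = 121613923/423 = 287503.36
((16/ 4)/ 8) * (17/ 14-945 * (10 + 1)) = -145513/ 28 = -5196.89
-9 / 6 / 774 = -1 / 516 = -0.00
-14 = -14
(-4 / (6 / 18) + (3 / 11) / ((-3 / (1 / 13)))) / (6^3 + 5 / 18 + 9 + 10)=-30906 / 605605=-0.05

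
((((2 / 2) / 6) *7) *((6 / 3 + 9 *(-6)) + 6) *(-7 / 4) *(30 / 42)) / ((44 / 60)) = 4025 / 44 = 91.48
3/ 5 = 0.60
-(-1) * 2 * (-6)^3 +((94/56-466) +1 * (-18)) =-25601/28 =-914.32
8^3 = 512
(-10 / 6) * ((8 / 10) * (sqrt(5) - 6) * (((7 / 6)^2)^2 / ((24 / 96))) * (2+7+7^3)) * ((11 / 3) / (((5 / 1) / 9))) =18593344 / 135 - 9296672 * sqrt(5) / 405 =86400.10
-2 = -2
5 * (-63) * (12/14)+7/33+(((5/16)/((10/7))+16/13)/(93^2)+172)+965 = 11440791779/13192608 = 867.21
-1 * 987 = -987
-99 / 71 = -1.39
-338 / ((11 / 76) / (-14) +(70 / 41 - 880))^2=-643232041088 / 1468046198338281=-0.00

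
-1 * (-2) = 2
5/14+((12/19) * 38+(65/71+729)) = 749747/994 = 754.27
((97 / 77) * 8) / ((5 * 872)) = 0.00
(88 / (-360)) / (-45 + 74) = -11 / 1305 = -0.01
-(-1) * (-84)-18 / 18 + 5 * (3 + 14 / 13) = -840 / 13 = -64.62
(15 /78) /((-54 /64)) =-80 /351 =-0.23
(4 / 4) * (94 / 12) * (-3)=-23.50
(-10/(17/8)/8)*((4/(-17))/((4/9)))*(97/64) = 4365/9248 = 0.47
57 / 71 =0.80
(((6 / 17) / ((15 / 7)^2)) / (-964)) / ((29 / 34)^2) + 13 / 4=197607311 / 60804300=3.25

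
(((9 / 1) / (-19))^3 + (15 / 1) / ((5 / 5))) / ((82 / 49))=2502822 / 281219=8.90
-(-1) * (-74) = -74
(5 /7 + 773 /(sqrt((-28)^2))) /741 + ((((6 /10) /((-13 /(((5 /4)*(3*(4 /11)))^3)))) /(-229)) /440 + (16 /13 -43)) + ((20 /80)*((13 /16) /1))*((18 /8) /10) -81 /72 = -42.81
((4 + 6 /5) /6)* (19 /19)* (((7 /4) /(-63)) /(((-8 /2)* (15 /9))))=13 /3600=0.00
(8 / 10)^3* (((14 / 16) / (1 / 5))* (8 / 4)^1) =112 / 25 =4.48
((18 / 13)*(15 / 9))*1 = 30 / 13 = 2.31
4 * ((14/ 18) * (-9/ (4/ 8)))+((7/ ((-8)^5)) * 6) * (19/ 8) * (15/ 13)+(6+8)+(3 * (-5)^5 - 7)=-16057898849/ 1703936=-9424.00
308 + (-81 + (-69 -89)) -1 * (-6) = 75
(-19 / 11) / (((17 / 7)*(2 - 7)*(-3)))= -133 / 2805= -0.05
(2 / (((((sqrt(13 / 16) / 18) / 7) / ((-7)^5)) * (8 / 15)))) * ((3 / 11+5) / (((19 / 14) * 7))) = -3684766680 * sqrt(13) / 2717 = -4889810.53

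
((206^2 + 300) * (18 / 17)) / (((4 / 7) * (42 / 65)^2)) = 189663.45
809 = 809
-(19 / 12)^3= -6859 / 1728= -3.97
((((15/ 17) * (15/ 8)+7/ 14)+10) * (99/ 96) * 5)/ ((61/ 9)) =2454705/ 265472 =9.25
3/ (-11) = -3/ 11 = -0.27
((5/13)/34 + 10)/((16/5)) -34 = -218323/7072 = -30.87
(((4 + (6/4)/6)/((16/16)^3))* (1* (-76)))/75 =-323/75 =-4.31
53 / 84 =0.63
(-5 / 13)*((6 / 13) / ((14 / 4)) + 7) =-3245 / 1183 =-2.74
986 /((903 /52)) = 51272 /903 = 56.78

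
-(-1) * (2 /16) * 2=1 /4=0.25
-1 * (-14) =14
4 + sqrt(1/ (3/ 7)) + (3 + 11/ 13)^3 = sqrt(21)/ 3 + 133788/ 2197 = 62.42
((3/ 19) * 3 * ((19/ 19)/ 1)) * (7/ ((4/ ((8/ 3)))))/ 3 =14/ 19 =0.74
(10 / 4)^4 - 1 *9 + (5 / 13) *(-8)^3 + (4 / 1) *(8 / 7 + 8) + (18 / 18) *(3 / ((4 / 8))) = -180965 / 1456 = -124.29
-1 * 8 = -8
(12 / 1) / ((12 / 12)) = 12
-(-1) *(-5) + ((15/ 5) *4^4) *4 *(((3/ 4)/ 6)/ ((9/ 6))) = 251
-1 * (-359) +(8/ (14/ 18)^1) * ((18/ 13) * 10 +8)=53117/ 91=583.70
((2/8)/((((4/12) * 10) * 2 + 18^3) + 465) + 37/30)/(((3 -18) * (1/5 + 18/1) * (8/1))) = -1399459/2478097440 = -0.00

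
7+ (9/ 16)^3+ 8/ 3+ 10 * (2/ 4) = 14.84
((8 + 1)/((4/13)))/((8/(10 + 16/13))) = 657/16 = 41.06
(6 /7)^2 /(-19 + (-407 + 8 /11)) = -198 /114611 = -0.00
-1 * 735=-735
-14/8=-1.75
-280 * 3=-840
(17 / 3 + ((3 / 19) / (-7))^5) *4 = 22.67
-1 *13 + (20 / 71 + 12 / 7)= -11.00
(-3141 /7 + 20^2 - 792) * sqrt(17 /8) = -5885 * sqrt(34) /28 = -1225.54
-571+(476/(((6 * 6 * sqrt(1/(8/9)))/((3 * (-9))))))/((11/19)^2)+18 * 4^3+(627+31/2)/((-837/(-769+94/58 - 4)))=28475338/24273 - 85918 * sqrt(2)/121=168.94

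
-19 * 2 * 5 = -190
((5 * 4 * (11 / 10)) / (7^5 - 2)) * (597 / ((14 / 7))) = 6567 / 16805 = 0.39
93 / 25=3.72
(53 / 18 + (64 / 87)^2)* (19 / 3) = 1002535 / 45414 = 22.08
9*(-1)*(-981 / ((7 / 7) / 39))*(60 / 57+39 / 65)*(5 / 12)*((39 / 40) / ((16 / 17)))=11947252707 / 48640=245626.08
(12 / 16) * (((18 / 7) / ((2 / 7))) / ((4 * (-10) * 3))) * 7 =-63 / 160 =-0.39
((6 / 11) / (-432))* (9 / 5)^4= -729 / 55000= -0.01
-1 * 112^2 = -12544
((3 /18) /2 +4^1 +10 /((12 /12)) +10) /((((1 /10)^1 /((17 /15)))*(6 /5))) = 24565 /108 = 227.45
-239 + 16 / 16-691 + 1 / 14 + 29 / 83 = -1079009 / 1162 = -928.58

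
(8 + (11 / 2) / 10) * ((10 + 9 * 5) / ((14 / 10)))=335.89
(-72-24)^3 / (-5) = 884736 / 5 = 176947.20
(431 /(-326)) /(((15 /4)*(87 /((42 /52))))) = -3017 /921765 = -0.00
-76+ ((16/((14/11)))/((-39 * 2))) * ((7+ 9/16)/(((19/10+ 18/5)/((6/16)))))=-110777/1456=-76.08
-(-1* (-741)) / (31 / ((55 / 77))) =-17.07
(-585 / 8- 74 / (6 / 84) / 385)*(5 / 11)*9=-300231 / 968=-310.16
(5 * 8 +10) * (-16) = -800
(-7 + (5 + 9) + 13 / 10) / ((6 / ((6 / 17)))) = 83 / 170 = 0.49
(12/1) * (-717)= -8604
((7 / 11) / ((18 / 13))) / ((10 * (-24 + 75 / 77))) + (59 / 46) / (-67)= -10396247 / 491794740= -0.02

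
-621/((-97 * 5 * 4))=0.32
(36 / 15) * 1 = 12 / 5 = 2.40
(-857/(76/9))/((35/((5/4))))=-7713/2128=-3.62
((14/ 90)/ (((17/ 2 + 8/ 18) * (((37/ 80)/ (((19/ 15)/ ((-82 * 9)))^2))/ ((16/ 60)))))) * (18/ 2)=11552/ 43452379125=0.00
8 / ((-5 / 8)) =-64 / 5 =-12.80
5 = 5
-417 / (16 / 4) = -417 / 4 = -104.25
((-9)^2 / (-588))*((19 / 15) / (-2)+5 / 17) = 1557 / 33320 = 0.05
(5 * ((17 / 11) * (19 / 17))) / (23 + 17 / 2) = 190 / 693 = 0.27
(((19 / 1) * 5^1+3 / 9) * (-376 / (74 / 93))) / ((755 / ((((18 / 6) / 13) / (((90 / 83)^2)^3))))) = -5239873363984963 / 618575180625000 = -8.47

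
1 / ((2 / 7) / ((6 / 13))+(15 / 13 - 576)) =-273 / 156764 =-0.00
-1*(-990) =990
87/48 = 29/16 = 1.81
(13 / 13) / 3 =1 / 3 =0.33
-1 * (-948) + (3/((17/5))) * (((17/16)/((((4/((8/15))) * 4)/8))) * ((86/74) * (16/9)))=315856/333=948.52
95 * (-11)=-1045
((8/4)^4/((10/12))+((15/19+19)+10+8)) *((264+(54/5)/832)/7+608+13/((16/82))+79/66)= 928070021237/22822800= 40664.16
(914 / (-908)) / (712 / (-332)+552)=-37931 / 20719652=-0.00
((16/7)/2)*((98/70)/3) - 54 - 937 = -14857/15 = -990.47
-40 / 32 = -5 / 4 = -1.25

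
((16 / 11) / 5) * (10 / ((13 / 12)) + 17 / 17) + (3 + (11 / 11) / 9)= 39172 / 6435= 6.09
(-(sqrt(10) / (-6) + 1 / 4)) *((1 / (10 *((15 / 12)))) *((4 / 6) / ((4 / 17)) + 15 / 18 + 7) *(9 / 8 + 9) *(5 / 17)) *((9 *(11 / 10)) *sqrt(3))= -2673 *sqrt(3) / 425 + 1782 *sqrt(30) / 425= 12.07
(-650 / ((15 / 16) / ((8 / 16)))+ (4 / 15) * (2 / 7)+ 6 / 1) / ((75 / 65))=-295.18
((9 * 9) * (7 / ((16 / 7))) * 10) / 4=19845 / 32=620.16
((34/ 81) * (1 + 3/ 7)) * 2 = 680/ 567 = 1.20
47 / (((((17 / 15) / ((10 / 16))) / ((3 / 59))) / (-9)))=-95175 / 8024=-11.86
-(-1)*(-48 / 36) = -4 / 3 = -1.33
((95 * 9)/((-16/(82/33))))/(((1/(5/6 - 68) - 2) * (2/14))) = 4709055/10208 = 461.31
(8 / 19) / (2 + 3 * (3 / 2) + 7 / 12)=96 / 1615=0.06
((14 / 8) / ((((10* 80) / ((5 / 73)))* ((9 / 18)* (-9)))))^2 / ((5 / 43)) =2107 / 221004288000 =0.00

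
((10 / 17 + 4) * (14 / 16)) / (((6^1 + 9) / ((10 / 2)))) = 91 / 68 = 1.34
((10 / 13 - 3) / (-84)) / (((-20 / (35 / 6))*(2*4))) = -29 / 29952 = -0.00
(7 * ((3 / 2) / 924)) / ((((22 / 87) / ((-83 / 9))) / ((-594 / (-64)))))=-21663 / 5632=-3.85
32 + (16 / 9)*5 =368 / 9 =40.89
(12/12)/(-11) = -0.09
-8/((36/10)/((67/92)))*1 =-335/207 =-1.62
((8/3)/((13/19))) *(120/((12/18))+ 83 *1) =39976/39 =1025.03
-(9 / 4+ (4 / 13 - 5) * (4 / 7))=157 / 364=0.43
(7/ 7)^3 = 1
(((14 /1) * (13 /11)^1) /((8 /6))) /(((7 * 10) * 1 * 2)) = 0.09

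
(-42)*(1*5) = -210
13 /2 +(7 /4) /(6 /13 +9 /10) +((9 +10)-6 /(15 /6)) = 21581 /885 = 24.39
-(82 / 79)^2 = -6724 / 6241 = -1.08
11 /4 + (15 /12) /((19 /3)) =56 /19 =2.95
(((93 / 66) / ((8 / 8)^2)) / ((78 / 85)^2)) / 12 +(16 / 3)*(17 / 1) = 90.81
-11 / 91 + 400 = 36389 / 91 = 399.88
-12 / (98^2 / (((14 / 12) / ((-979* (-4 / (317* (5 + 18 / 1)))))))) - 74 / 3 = -198813697 / 8059128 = -24.67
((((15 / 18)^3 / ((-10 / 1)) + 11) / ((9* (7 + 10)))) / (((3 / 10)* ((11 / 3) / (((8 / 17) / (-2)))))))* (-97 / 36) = 2292595 / 55619784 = 0.04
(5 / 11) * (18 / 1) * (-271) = -24390 / 11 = -2217.27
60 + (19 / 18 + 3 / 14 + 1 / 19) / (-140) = 10053217 / 167580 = 59.99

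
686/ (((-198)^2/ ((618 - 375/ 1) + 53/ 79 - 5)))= 718585/ 172062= 4.18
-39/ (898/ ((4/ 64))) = -39/ 14368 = -0.00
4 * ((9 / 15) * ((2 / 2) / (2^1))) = 6 / 5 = 1.20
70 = 70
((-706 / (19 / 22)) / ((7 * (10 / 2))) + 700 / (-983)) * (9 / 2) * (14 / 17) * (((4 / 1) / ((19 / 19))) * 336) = -190311883776 / 1587545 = -119878.10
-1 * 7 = -7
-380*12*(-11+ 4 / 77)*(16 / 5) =12301056 / 77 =159753.97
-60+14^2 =136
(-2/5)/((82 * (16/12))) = -3/820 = -0.00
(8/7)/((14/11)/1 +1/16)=1408/1645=0.86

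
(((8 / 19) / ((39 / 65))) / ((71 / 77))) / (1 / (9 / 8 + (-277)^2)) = 58396.04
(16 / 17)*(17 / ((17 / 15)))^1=240 / 17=14.12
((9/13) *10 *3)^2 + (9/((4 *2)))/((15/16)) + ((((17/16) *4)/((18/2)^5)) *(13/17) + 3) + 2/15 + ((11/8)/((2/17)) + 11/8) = 71652328933/159668496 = 448.76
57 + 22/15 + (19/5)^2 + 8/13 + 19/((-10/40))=-2416/975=-2.48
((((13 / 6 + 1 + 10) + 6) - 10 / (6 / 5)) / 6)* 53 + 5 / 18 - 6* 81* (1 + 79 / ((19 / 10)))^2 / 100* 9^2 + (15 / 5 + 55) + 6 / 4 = -713537.02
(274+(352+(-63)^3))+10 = -249411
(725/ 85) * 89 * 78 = 1006590/ 17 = 59211.18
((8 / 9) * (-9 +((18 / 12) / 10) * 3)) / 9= -38 / 45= -0.84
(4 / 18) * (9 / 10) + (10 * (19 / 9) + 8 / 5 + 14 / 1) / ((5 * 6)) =1.42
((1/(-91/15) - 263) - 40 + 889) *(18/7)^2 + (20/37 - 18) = 636211754/164983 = 3856.23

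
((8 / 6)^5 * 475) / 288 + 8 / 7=123896 / 15309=8.09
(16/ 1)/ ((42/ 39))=104/ 7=14.86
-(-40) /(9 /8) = 320 /9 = 35.56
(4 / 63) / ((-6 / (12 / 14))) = -4 / 441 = -0.01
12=12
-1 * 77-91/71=-5558/71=-78.28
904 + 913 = 1817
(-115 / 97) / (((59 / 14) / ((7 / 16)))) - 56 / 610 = -3000627 / 13964120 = -0.21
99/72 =11/8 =1.38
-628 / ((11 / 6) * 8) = -471 / 11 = -42.82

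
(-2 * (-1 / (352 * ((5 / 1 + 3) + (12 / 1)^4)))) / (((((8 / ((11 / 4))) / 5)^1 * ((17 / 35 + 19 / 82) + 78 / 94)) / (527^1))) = 177717575 / 1108309768192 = 0.00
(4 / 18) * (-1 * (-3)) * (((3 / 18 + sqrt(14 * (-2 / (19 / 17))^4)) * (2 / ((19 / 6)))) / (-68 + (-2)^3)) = -2312 * sqrt(14) / 130321- 1 / 1083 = -0.07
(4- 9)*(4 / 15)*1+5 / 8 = -17 / 24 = -0.71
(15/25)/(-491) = -0.00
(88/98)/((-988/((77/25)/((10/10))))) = -121/43225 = -0.00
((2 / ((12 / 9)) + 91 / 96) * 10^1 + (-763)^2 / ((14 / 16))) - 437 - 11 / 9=95748805 / 144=664922.26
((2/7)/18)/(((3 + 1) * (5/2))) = 1/630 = 0.00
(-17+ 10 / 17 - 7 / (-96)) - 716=-732.34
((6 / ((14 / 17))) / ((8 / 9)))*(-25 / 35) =-2295 / 392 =-5.85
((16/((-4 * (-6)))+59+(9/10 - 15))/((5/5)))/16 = 2.85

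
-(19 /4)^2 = -22.56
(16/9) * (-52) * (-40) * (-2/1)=-7395.56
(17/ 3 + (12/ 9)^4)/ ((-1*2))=-715/ 162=-4.41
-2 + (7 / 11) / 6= -125 / 66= -1.89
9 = 9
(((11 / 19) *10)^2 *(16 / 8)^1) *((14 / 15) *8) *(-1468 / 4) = -198943360 / 1083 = -183696.55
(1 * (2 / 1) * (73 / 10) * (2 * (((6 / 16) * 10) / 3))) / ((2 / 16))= 292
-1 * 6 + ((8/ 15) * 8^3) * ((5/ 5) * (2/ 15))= 6842/ 225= 30.41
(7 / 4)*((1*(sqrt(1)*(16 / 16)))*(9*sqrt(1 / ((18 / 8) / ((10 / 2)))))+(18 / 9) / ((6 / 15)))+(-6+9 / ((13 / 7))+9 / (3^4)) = 3607 / 468+21*sqrt(5) / 2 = 31.19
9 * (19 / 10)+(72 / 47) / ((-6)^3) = 24101 / 1410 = 17.09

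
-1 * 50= -50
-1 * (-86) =86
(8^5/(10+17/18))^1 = 589824/197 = 2994.03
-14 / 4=-7 / 2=-3.50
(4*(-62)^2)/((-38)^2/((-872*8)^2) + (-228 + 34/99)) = -18519596384256/274200517733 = -67.54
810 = 810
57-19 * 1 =38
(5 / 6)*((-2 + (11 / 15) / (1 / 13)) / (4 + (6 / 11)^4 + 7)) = 1654433 / 2922246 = 0.57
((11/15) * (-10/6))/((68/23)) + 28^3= 13434371/612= 21951.59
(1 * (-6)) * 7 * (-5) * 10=2100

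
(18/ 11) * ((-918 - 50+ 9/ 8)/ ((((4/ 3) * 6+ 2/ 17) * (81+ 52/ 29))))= -2.35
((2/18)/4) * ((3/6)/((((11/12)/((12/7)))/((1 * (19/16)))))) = 19/616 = 0.03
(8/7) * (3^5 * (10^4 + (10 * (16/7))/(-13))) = 1768728960/637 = 2776654.57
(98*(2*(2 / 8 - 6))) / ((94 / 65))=-73255 / 94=-779.31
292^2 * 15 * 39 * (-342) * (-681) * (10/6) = 19361702224800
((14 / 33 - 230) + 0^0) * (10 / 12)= -37715 / 198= -190.48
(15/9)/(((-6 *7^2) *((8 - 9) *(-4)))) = -5/3528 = -0.00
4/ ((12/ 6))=2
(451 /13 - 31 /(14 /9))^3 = 19400056703 /6028568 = 3218.02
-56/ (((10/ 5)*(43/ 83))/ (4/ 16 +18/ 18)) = -67.56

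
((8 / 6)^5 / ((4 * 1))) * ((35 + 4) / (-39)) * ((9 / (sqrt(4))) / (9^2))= -128 / 2187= -0.06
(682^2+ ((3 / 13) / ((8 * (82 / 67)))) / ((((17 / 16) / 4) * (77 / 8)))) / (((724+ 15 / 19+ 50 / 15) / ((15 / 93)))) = 103.03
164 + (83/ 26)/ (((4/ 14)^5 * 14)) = 472179/ 1664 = 283.76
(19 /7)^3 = 6859 /343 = 20.00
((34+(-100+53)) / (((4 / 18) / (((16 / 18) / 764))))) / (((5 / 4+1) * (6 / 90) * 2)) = -130 / 573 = -0.23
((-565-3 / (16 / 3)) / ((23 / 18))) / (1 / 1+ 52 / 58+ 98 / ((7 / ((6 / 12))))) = -787263 / 15824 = -49.75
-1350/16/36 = -75/32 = -2.34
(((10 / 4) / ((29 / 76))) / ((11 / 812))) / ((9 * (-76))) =-70 / 99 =-0.71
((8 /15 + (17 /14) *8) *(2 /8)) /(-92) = -269 /9660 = -0.03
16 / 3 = 5.33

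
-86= -86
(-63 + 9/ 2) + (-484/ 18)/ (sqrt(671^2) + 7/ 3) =-88688/ 1515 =-58.54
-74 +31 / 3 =-191 / 3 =-63.67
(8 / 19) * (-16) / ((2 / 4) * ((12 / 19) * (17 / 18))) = -384 / 17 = -22.59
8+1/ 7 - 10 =-13/ 7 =-1.86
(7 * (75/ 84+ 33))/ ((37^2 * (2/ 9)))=0.78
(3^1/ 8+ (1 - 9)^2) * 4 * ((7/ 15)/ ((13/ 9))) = 2163/ 26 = 83.19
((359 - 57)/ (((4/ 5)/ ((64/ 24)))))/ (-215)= -604/ 129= -4.68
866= 866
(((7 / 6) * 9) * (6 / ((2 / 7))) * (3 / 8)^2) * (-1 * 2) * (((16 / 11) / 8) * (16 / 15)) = -1323 / 110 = -12.03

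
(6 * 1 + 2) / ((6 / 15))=20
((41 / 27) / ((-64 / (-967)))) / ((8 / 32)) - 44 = 20639 / 432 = 47.78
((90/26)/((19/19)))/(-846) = -5/1222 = -0.00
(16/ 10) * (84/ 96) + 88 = 447/ 5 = 89.40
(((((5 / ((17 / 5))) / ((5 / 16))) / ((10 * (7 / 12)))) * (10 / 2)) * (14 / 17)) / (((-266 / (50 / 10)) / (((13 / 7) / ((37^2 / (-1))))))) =31200 / 368341771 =0.00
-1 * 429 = -429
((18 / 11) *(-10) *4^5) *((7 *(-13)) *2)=33546240 / 11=3049658.18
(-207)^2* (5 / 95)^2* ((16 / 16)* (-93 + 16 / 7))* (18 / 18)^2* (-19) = 27209115 / 133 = 204579.81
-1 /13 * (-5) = 5 /13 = 0.38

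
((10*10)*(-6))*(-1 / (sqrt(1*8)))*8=1200*sqrt(2)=1697.06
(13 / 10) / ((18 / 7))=91 / 180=0.51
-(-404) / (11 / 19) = 7676 / 11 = 697.82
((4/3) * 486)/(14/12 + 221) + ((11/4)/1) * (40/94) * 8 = 769256/62651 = 12.28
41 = 41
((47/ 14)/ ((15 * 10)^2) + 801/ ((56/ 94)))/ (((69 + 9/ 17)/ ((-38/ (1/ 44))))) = -1504797815741/ 46541250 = -32332.56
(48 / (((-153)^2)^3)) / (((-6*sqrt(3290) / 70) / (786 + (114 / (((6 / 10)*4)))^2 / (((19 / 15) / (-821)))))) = 1299218*sqrt(3290) / 66989067658407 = 0.00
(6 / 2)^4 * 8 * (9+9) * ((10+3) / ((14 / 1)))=75816 / 7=10830.86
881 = 881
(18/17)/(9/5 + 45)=0.02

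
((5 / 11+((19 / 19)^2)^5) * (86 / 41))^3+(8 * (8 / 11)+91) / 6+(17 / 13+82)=304919461257 / 2385080126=127.84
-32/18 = -16/9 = -1.78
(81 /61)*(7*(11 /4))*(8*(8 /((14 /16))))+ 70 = 1939.64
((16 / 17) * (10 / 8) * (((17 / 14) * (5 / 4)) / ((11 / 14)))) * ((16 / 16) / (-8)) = -25 / 88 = -0.28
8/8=1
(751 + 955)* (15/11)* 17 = 435030/11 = 39548.18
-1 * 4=-4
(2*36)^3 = 373248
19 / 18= 1.06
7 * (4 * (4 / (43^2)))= 0.06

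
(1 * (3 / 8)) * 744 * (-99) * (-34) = 939114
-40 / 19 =-2.11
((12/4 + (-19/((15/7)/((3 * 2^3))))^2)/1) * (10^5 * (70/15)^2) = 887622064000/9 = 98624673777.78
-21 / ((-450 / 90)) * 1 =21 / 5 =4.20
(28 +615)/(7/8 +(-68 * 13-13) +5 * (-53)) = -5144/9289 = -0.55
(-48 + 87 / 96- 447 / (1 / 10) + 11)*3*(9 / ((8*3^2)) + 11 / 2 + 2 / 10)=-78743.99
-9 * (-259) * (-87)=-202797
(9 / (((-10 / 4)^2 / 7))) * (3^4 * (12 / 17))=244944 / 425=576.34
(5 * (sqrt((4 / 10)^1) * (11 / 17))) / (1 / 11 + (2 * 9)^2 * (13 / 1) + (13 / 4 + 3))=0.00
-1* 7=-7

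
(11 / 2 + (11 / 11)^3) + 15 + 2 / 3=133 / 6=22.17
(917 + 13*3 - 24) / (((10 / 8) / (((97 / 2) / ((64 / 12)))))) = 67803 / 10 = 6780.30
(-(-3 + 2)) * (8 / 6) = 4 / 3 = 1.33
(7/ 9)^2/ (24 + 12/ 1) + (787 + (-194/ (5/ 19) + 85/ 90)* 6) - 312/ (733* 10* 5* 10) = -969996188023/ 267178500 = -3630.52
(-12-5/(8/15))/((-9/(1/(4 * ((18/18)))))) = 19/32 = 0.59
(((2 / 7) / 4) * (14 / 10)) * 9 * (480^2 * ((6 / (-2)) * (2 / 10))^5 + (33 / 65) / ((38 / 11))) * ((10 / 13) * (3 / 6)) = -9956681973 / 1605500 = -6201.61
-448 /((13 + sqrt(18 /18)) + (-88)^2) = -224 /3879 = -0.06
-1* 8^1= -8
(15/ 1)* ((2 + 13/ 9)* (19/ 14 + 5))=13795/ 42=328.45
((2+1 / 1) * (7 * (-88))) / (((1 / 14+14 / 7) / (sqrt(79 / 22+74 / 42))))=-56 * sqrt(1142526) / 29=-2064.06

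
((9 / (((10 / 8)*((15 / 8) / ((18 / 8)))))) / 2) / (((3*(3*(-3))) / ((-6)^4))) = -5184 / 25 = -207.36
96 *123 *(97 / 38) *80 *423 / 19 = 19379761920 / 361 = 53683551.02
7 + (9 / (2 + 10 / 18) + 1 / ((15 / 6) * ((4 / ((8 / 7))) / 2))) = 8654 / 805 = 10.75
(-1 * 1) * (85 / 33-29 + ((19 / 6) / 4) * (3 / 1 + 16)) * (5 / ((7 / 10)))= 75125 / 924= 81.30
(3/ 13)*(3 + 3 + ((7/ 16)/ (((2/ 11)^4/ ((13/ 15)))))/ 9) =1539691/ 149760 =10.28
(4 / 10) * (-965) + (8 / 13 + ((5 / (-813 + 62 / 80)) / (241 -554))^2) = -518082698548417490 / 1344326363500237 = -385.38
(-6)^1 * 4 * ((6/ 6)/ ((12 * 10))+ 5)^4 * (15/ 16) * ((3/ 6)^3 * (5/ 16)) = -130466162401/ 235929600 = -552.99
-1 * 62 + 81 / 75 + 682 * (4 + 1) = 83727 / 25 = 3349.08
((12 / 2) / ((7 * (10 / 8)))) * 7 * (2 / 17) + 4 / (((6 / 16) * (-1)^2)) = 2864 / 255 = 11.23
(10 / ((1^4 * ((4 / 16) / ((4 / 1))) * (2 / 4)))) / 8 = 40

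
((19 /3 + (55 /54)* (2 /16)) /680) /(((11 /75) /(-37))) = -516335 /215424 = -2.40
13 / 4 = 3.25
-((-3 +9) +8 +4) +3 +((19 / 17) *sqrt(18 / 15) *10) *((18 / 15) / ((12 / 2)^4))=-14.99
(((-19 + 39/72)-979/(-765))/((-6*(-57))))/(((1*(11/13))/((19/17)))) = -1366729/20599920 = -0.07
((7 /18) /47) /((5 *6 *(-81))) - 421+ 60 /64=-3454224373 /8223120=-420.06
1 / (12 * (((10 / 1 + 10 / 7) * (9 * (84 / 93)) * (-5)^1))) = -31 / 172800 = -0.00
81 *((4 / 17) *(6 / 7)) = 1944 / 119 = 16.34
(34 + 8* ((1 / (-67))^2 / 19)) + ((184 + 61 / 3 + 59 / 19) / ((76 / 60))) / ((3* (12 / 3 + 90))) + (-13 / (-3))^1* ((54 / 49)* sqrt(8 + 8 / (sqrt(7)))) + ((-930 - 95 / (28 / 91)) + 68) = -1038434031095 / 913978356 + 468* sqrt(14* sqrt(7) + 98) / 343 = -1120.31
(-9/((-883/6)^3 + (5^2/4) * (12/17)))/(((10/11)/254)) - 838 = -4458115951814/5319952445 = -838.00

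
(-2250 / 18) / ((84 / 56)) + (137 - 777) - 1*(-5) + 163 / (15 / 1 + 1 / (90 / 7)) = -2880325 / 4071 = -707.52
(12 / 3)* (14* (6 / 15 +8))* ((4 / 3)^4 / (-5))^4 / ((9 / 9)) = 3367254360064 / 44840334375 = 75.09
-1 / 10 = -0.10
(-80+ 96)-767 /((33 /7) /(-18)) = 32390 /11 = 2944.55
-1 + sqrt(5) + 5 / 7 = -2 / 7 + sqrt(5) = 1.95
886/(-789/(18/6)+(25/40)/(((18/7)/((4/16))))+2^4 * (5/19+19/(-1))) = -9696384/6158503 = -1.57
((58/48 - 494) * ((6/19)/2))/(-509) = 11827/77368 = 0.15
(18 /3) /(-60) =-1 /10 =-0.10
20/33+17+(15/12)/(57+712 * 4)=1350277/76692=17.61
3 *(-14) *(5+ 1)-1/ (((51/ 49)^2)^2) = -1710595453/ 6765201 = -252.85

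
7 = 7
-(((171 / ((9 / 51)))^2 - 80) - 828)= -938053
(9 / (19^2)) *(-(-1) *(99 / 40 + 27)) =0.73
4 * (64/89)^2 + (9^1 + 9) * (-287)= -40903502/7921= -5163.93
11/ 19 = 0.58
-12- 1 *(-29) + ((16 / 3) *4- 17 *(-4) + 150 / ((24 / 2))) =118.83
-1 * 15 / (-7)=15 / 7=2.14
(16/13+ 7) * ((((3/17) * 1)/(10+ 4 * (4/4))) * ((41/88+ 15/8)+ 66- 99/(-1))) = 2363523/136136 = 17.36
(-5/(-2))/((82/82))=5/2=2.50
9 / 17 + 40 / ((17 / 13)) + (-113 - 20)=-1732 / 17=-101.88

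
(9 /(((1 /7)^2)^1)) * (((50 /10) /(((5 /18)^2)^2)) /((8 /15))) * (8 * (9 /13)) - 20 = 1249942732 /325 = 3845977.64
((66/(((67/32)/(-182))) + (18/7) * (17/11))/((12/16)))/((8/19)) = -18154.82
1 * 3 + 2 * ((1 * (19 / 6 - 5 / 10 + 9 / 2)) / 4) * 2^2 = 52 / 3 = 17.33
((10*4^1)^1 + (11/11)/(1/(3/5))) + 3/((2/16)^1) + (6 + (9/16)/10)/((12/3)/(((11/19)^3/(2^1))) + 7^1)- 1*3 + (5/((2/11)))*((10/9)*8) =28299956707/92432160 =306.17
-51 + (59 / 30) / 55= -84091 / 1650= -50.96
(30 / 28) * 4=30 / 7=4.29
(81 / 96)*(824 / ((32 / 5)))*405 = 43996.29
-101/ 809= -0.12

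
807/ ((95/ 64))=51648/ 95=543.66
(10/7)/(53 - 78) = -2/35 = -0.06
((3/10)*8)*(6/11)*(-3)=-216/55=-3.93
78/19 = 4.11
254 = 254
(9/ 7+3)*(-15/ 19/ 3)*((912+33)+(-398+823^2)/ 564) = -30247775/ 12502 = -2419.43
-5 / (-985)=1 / 197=0.01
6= 6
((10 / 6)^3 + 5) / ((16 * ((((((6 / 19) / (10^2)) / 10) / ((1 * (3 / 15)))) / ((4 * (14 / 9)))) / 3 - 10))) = -1729000 / 28727757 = -0.06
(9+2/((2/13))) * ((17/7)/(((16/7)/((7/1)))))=1309/8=163.62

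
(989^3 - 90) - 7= 967361572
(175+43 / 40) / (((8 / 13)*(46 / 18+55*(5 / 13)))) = 10712403 / 887680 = 12.07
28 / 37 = 0.76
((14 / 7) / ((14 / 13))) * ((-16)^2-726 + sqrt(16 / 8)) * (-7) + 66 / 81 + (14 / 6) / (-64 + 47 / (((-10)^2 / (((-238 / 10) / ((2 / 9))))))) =6092.41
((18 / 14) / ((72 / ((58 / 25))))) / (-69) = -29 / 48300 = -0.00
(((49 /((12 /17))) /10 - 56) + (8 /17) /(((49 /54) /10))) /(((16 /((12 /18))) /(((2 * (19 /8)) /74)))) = -83323949 /710115840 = -0.12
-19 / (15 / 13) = -247 / 15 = -16.47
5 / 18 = 0.28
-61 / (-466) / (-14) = -61 / 6524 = -0.01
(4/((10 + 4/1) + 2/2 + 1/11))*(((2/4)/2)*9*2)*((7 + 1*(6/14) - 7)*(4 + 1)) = 1485/581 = 2.56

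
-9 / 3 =-3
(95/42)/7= 95/294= 0.32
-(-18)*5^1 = 90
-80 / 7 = -11.43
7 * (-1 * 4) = -28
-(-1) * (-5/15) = -1/3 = -0.33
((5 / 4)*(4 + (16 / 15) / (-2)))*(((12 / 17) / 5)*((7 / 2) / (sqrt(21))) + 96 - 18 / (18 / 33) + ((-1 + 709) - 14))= 26*sqrt(21) / 255 + 9841 / 3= 3280.80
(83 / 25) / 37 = 83 / 925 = 0.09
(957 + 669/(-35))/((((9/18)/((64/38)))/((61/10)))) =64076352/3325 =19271.08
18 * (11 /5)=198 /5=39.60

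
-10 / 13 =-0.77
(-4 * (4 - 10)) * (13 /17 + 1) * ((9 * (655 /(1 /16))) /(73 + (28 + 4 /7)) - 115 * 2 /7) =356652000 /9401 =37937.67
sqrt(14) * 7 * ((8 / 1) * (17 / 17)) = 209.53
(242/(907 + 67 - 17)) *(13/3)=286/261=1.10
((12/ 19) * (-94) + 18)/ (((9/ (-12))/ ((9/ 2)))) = 4716/ 19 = 248.21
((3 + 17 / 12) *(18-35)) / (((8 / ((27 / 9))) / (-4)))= 901 / 8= 112.62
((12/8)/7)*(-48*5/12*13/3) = -130/7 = -18.57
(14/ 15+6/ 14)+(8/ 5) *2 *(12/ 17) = 6463/ 1785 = 3.62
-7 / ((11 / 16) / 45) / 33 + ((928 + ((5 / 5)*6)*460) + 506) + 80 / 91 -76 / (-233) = 10727442458 / 2565563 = 4181.32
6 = 6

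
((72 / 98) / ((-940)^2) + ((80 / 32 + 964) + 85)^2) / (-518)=-2134.46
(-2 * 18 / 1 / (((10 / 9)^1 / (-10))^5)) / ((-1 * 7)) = -2125764 / 7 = -303680.57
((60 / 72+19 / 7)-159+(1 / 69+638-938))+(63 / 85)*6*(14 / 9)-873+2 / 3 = -108455287 / 82110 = -1320.85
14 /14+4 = 5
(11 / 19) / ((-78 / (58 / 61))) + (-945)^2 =40365622706 / 45201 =893024.99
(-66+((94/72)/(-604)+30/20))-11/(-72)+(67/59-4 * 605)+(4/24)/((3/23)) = -353785087/142544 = -2481.94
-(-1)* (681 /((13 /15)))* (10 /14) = 51075 /91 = 561.26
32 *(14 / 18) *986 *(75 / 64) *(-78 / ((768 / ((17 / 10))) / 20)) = -19066775 / 192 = -99306.12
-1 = -1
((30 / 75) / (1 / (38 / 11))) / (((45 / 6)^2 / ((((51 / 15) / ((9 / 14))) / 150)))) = 36176 / 41765625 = 0.00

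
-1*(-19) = 19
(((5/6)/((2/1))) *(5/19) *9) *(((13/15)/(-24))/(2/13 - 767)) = 845/18183456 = 0.00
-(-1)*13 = 13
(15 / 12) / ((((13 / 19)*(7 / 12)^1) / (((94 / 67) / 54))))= 4465 / 54873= 0.08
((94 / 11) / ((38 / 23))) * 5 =5405 / 209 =25.86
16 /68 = 4 /17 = 0.24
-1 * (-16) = 16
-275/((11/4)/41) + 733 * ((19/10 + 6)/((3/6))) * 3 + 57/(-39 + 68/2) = 153164/5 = 30632.80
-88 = -88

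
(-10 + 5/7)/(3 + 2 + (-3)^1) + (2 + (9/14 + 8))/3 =-23/21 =-1.10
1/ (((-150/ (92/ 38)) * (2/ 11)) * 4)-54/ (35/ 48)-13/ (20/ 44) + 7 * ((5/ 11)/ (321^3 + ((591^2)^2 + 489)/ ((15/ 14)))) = -10265768545655782301/ 99978914566561800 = -102.68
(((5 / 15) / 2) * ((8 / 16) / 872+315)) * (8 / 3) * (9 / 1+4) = 7141693 / 3924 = 1820.00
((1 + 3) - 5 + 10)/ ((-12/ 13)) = -39/ 4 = -9.75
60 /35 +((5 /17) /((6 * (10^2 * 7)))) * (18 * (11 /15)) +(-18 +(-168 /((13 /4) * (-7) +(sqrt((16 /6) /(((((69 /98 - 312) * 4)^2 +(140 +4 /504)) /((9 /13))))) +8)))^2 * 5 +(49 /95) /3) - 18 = 614.62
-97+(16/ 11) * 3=-92.64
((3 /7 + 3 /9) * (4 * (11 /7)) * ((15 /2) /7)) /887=1760 /304241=0.01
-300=-300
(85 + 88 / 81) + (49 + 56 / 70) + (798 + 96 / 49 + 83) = 20218991 / 19845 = 1018.85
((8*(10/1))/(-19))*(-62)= 4960/19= 261.05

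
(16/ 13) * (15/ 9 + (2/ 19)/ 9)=4592/ 2223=2.07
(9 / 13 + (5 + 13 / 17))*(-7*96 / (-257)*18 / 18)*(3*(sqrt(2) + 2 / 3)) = 1917888 / 56797 + 2876832*sqrt(2) / 56797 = 105.40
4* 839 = 3356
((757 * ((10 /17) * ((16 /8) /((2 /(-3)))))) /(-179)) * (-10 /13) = -227100 /39559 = -5.74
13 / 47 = 0.28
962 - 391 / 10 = 9229 / 10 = 922.90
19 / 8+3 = 43 / 8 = 5.38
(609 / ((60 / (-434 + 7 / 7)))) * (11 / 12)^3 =-116993569 / 34560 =-3385.23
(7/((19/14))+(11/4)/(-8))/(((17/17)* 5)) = 2927/3040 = 0.96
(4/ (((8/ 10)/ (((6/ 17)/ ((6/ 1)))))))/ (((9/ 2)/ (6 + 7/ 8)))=275/ 612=0.45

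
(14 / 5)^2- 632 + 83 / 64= -622.86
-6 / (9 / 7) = -14 / 3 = -4.67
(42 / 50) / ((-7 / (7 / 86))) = -21 / 2150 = -0.01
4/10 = 2/5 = 0.40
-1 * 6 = -6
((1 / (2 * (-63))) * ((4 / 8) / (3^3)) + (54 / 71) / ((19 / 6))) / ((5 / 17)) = 37453499 / 45892980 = 0.82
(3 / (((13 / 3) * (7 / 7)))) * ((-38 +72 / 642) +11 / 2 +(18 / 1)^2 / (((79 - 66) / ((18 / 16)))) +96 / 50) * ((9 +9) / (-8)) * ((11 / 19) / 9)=4181859 / 17178850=0.24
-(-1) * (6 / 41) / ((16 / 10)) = 15 / 164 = 0.09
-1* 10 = -10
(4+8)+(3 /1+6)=21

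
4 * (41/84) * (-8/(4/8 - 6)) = 656/231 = 2.84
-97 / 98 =-0.99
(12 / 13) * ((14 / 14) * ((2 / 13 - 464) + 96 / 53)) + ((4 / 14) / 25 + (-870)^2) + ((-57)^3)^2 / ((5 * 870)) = 785558008333429 / 90913550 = 8640714.26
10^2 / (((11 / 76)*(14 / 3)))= 11400 / 77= 148.05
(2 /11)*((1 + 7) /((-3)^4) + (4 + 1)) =826 /891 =0.93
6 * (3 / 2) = 9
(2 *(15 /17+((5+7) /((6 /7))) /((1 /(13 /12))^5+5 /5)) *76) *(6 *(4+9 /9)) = 89074683408 /2108425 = 42247.02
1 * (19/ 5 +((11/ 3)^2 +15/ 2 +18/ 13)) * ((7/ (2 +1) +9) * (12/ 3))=2078828/ 1755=1184.52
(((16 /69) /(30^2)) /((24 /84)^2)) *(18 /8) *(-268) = -3283 /1725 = -1.90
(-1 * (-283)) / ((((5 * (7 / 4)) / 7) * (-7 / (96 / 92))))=-27168 / 805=-33.75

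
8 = 8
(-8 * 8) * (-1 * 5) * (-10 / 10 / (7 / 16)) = -5120 / 7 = -731.43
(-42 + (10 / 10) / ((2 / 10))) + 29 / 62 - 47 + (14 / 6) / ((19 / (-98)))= -337735 / 3534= -95.57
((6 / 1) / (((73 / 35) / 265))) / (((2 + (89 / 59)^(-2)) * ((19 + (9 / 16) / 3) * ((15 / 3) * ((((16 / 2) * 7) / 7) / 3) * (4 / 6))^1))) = 88160730 / 48116417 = 1.83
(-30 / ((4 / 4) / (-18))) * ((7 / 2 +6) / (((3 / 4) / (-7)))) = -47880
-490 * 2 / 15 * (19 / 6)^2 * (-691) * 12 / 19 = 2573284 / 9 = 285920.44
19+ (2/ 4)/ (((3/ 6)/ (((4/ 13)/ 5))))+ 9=1824/ 65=28.06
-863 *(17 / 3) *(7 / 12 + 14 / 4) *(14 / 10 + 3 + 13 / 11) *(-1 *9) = 220695853 / 220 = 1003162.97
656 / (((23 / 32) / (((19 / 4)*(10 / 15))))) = 2890.20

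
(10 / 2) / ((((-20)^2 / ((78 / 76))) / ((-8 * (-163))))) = 6357 / 380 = 16.73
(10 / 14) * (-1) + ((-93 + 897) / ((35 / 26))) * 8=167207 / 35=4777.34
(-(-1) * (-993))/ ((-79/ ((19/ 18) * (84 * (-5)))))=-440230/ 79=-5572.53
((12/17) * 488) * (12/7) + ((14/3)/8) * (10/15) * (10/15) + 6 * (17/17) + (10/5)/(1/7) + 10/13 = 25543811/41769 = 611.55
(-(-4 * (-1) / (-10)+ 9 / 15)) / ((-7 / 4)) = 4 / 35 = 0.11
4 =4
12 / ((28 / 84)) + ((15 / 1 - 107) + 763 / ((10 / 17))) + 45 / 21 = 87027 / 70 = 1243.24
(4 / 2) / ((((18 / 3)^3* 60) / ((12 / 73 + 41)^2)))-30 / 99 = -3155225 / 75970224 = -0.04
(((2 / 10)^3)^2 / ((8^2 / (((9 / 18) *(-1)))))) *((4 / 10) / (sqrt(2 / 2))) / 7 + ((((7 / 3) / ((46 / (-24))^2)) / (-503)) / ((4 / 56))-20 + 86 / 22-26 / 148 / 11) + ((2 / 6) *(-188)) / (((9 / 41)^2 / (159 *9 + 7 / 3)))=-1864104.46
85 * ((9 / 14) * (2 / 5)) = 153 / 7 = 21.86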